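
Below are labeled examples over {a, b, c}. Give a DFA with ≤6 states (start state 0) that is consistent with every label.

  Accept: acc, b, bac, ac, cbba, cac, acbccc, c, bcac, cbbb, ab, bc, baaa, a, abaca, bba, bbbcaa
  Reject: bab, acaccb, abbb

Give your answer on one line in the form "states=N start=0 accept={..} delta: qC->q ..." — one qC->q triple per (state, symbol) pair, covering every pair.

State merging on the prefix tree: take the shortest (then alphabetical) example prefix whose next move is undefined and point that move at state 0, else 1, else 2, ...; a target is out if some Accept/Reject pair would then sit in one state with the same input left (inseparable). If every existing state is out, open a new one.
a: 0a undefined. 0a->0: ok.
b: 0b undefined. 0b->0: no, b/bab meet in 0. Open state 1: 0b->1.
c: 0c undefined. 0c->0: no, b/acaccb meet in 1. 0c->1: ok.
ba: 1a undefined. 1a->0: no, b/bab meet in 1. 1a->1: ok.
bb: 1b undefined. 1b->0: no, b/abbb meet in 1. 1b->1: no, b/bab meet in 1. Open state 2: 1b->2.
bc: 1c undefined. 1c->0: ok.
bba: 2a undefined. 2a->0: ok.
bbb: 2b undefined. 2b->0: no, acc/abbb meet in 0. 2b->1: no, b/abbb meet in 1. 2b->2: no, cbbb/bab meet in 2. Open state 3: 2b->3.
acbc: 2c undefined. 2c->0: ok.
bbbc: 3c undefined. 3c->0: ok.
cbba: 3a undefined. 3a->0: ok.
cbbb: 3b undefined. 3b->0: ok.
All examples now run through 4 states with every (state, symbol) defined. Accept strings end in {0,1}, Reject strings end in {2,3}; accept={0,1}.

states=4 start=0 accept={0,1} delta: 0a->0 0b->1 0c->1 1a->1 1b->2 1c->0 2a->0 2b->3 2c->0 3a->0 3b->0 3c->0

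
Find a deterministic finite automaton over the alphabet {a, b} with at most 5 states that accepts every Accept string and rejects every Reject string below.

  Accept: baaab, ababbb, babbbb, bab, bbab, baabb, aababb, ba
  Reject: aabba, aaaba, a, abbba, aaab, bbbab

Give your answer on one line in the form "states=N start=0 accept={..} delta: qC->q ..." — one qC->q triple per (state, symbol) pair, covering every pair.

states=4 start=0 accept={2} delta: 0a->1 0b->1 1a->2 1b->3 2a->1 2b->2 3a->3 3b->2

State merging on the prefix tree: take the shortest (then alphabetical) example prefix whose next move is undefined and point that move at state 0, else 1, else 2, ...; a target is out if some Accept/Reject pair would then sit in one state with the same input left (inseparable). If every existing state is out, open a new one.
a: 0a undefined. 0a->0: no, ba/aaaba meet in 0 with "ba" left. Open state 1: 0a->1.
b: 0b undefined. 0b->0: no, baaab/aaab meet in 1 with "aab" left. 0b->1: ok.
aa: 1a undefined. 1a->0: no, baaab/a meet in 1. 1a->1: no, baaab/aaab meet in 1 with "b" left. Open state 2: 1a->2.
ab: 1b undefined. 1b->0: no, bab/bbbab meet in 2 with "b" left. 1b->1: no, bab/bbbab meet in 2 with "b" left. 1b->2: no, bbab/aaab meet in 2 with "ab" left. Open state 3: 1b->3.
aaa: 2a undefined. 2a->0: no, ba/aaaba meet in 2. 2a->1: ok.
aab: 2b undefined. 2b->0: no, ba/aabba meet in 2. 2b->1: no, baaab/a meet in 1. 2b->2: ok.
aba: 3a undefined. 3a->0: no, bbab/aabba meet in 1. 3a->1: no, bbab/aaab meet in 3. 3a->2: no, baaab/aaaba meet in 2. 3a->3: ok.
abb: 3b undefined. 3b->0: no, baaab/abbba meet in 2. 3b->1: no, baaab/bbbab meet in 2. 3b->2: ok.
All examples now run through 4 states with every (state, symbol) defined. Accept strings end in {2}, Reject strings end in {1,3}; accept={2}.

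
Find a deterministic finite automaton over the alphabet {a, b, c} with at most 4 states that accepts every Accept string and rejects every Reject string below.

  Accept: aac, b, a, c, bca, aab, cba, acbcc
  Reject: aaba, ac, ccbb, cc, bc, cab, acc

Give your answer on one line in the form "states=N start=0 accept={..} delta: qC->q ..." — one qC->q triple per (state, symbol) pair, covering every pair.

states=4 start=0 accept={1,2} delta: 0a->1 0b->1 0c->2 1a->0 1b->0 1c->3 2a->1 2b->0 2c->0 3a->1 3b->2 3c->0

Fold the examples into a partial DFA from state 0: repeatedly fix the first undefined (state, symbol) met by the shortest-then-alphabetical prefix, trying targets in increasing order and rejecting any under which an Accept and a Reject string meet in one state with the same remainder; add a state when all current targets are rejected. Accepting states are where Accept strings end.
a: 0a undefined. 0a->0: no, aac/ac meet in 0 with "c" left. Open state 1: 0a->1.
b: 0b undefined. 0b->0: no, c/bc meet in 0 with "c" left. 0b->1: ok.
c: 0c undefined. 0c->0: no, c/cc meet in 0. 0c->1: no, aab/cab meet in 1 with "ab" left. Open state 2: 0c->2.
aa: 1a undefined. 1a->0: ok.
ac: 1c undefined. 1c->0: no, aac/acc meet in 2. 1c->1: no, b/ac meet in 1. 1c->2: no, aac/ac meet in 2. Open state 3: 1c->3.
ca: 2a undefined. 2a->0: no, b/cab meet in 1. 2a->1: ok.
cb: 2b undefined. 2b->0: ok.
cc: 2c undefined. 2c->0: ok.
acb: 3b undefined. 3b->0: no, acbcc/aaba meet in 0. 3b->1: no, acbcc/acc meet in 3 with "c" left. 3b->2: ok.
acc: 3c undefined. 3c->0: ok.
bca: 3a undefined. 3a->0: no, bca/aaba meet in 0. 3a->1: ok.
cab: 1b undefined. 1b->0: ok.
All examples now run through 4 states with every (state, symbol) defined. Accept strings end in {1,2}, Reject strings end in {0,3}; accept={1,2}.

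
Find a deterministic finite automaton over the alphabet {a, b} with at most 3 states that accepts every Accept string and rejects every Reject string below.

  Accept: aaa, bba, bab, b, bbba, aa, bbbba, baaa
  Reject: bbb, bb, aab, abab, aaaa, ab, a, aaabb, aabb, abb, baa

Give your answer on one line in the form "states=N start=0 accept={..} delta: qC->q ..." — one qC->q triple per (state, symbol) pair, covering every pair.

states=3 start=0 accept={0,2} delta: 0a->1 0b->2 1a->2 1b->1 2a->0 2b->1

Fold the examples into a partial DFA from state 0: repeatedly fix the first undefined (state, symbol) met by the shortest-then-alphabetical prefix, trying targets in increasing order and rejecting any under which an Accept and a Reject string meet in one state with the same remainder; add a state when all current targets are rejected. Accepting states are where Accept strings end.
a: 0a undefined. 0a->0: no, aaa/aaaa meet in 0. Open state 1: 0a->1.
b: 0b undefined. 0b->0: no, bba/a meet in 1. 0b->1: no, aaa/baa meet in 1 with "aa" left. Open state 2: 0b->2.
aa: 1a undefined. 1a->0: no, aaa/a meet in 1. 1a->1: no, aaa/aaaa meet in 1. 1a->2: ok.
ab: 1b undefined. 1b->0: no, b/abb meet in 2. 1b->1: ok.
ba: 2a undefined. 2a->0: ok.
bb: 2b undefined. 2b->0: no, aaa/bb meet in 0. 2b->1: ok.
All examples now run through 3 states with every (state, symbol) defined. Accept strings end in {0,2}, Reject strings end in {1}; accept={0,2}.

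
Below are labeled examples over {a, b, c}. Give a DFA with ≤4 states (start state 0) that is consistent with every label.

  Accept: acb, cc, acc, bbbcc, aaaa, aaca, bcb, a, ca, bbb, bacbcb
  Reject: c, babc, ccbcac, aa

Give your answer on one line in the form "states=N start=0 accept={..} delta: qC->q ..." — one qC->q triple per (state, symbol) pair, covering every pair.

states=3 start=0 accept={0,1} delta: 0a->1 0b->0 0c->2 1a->2 1b->0 1c->1 2a->0 2b->0 2c->0

Grow the machine one transition at a time. Run the examples from 0; the earliest place one falls off (shortest prefix, ties alphabetical) gets sent to the lowest-numbered state that keeps every Accept/Reject pair distinguishable — a pair clashes when both reach the same state with identical unread suffix — and to a fresh state only if none does.
a: 0a undefined. 0a->0: no, aaaa/aa meet in 0. Open state 1: 0a->1.
b: 0b undefined. 0b->0: ok.
c: 0c undefined. 0c->0: no, cc/c meet in 0. 0c->1: no, a/c meet in 1. Open state 2: 0c->2.
aa: 1a undefined. 1a->0: no, aaaa/aa meet in 0. 1a->1: no, aaaa/aa meet in 1. 1a->2: ok.
ac: 1c undefined. 1c->0: no, acc/c meet in 2. 1c->1: ok.
ca: 2a undefined. 2a->0: ok.
cc: 2c undefined. 2c->0: ok.
acb: 1b undefined. 1b->0: ok.
bcb: 2b undefined. 2b->0: ok.
All examples now run through 3 states with every (state, symbol) defined. Accept strings end in {0,1}, Reject strings end in {2}; accept={0,1}.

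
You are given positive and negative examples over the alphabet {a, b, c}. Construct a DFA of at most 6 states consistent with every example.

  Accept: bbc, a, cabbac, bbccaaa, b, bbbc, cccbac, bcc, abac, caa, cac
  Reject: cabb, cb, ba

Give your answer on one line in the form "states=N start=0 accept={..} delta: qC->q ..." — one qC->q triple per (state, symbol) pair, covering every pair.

Fold the examples into a partial DFA from state 0: repeatedly fix the first undefined (state, symbol) met by the shortest-then-alphabetical prefix, trying targets in increasing order and rejecting any under which an Accept and a Reject string meet in one state with the same remainder; add a state when all current targets are rejected. Accepting states are where Accept strings end.
a: 0a undefined. 0a->0: ok.
b: 0b undefined. 0b->0: no, a/ba meet in 0. Open state 1: 0b->1.
c: 0c undefined. 0c->0: no, b/cb meet in 1. 0c->1: ok.
ba: 1a undefined. 1a->0: no, a/ba meet in 0. 1a->1: no, b/ba meet in 1. Open state 2: 1a->2.
bb: 1b undefined. 1b->0: no, a/cb meet in 0. 1b->1: no, b/cb meet in 1. 1b->2: ok.
bc: 1c undefined. 1c->0: ok.
bbb: 2b undefined. 2b->0: no, b/cabb meet in 1. 2b->1: ok.
bbc: 2c undefined. 2c->0: ok.
caa: 2a undefined. 2a->0: ok.
All examples now run through 3 states with every (state, symbol) defined. Accept strings end in {0,1}, Reject strings end in {2}; accept={0,1}.

states=3 start=0 accept={0,1} delta: 0a->0 0b->1 0c->1 1a->2 1b->2 1c->0 2a->0 2b->1 2c->0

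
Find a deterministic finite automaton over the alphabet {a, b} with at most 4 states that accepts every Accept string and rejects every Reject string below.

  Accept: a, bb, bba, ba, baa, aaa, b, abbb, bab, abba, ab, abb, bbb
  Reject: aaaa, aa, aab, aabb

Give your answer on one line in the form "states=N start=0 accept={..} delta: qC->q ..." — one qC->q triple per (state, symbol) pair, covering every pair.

states=4 start=0 accept={0,1,2} delta: 0a->1 0b->2 1a->3 1b->0 2a->0 2b->0 3a->1 3b->3

State merging on the prefix tree: take the shortest (then alphabetical) example prefix whose next move is undefined and point that move at state 0, else 1, else 2, ...; a target is out if some Accept/Reject pair would then sit in one state with the same input left (inseparable). If every existing state is out, open a new one.
a: 0a undefined. 0a->0: no, a/aaaa meet in 0. Open state 1: 0a->1.
b: 0b undefined. 0b->0: no, baa/aa meet in 1 with "a" left. 0b->1: no, ba/aa meet in 1 with "a" left. Open state 2: 0b->2.
aa: 1a undefined. 1a->0: no, bb/aabb meet in 2 with "b" left. 1a->1: no, a/aaaa meet in 1. 1a->2: no, bb/aab meet in 2 with "b" left. Open state 3: 1a->3.
ab: 1b undefined. 1b->0: ok.
ba: 2a undefined. 2a->0: ok.
bb: 2b undefined. 2b->0: ok.
aaa: 3a undefined. 3a->0: no, a/aaaa meet in 1. 3a->1: ok.
aab: 3b undefined. 3b->0: no, bb/aab meet in 0. 3b->1: no, a/aab meet in 1. 3b->2: no, bb/aabb meet in 0. 3b->3: ok.
All examples now run through 4 states with every (state, symbol) defined. Accept strings end in {0,1,2}, Reject strings end in {3}; accept={0,1,2}.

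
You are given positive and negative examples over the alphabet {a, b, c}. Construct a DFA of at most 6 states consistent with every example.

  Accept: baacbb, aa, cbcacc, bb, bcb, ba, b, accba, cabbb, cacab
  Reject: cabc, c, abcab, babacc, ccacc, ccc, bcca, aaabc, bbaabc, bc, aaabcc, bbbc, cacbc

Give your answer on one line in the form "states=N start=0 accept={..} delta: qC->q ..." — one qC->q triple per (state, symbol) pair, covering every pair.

Fold the examples into a partial DFA from state 0: repeatedly fix the first undefined (state, symbol) met by the shortest-then-alphabetical prefix, trying targets in increasing order and rejecting any under which an Accept and a Reject string meet in one state with the same remainder; add a state when all current targets are rejected. Accepting states are where Accept strings end.
a: 0a undefined. 0a->0: ok.
b: 0b undefined. 0b->0: ok.
c: 0c undefined. 0c->0: no, baacbb/cabc meet in 0. Open state 1: 0c->1.
ca: 1a undefined. 1a->0: no, aa/abcab meet in 0. 1a->1: no, bcb/abcab meet in 1 with "b" left. Open state 2: 1a->2.
cb: 1b undefined. 1b->0: ok.
cc: 1c undefined. 1c->0: no, baacbb/babacc meet in 0. 1c->1: no, cbcacc/ccacc meet in 2 with "cc" left. 1c->2: ok.
cab: 2b undefined. 2b->0: no, baacbb/abcab meet in 0. 2b->1: no, accba/cabc meet in 2. 2b->2: no, accba/bcca meet in 2 with "a" left. Open state 3: 2b->3.
cac: 2c undefined. 2c->0: no, baacbb/ccc meet in 0. 2c->1: no, cbcacc/babacc meet in 2. 2c->2: no, cbcacc/babacc meet in 2. 2c->3: no, cbcacc/cabc meet in 3 with "c" left. Open state 4: 2c->4.
cca: 2a undefined. 2a->0: no, baacbb/bcca meet in 0. 2a->1: ok.
cabb: 3b undefined. 3b->0: ok.
cabc: 3c undefined. 3c->0: no, baacbb/cabc meet in 0. 3c->1: ok.
caca: 4a undefined. 4a->0: ok.
cacb: 4b undefined. 4b->0: ok.
accba: 3a undefined. 3a->0: ok.
cbcacc: 4c undefined. 4c->0: ok.
All examples now run through 5 states with every (state, symbol) defined. Accept strings end in {0}, Reject strings end in {1,2,3,4}; accept={0}.

states=5 start=0 accept={0} delta: 0a->0 0b->0 0c->1 1a->2 1b->0 1c->2 2a->1 2b->3 2c->4 3a->0 3b->0 3c->1 4a->0 4b->0 4c->0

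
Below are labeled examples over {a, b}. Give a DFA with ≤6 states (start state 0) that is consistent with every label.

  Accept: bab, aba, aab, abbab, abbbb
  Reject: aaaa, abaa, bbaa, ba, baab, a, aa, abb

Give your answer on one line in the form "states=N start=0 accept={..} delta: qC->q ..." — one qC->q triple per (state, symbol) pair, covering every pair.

states=5 start=0 accept={0,3} delta: 0a->1 0b->1 1a->2 1b->3 2a->0 2b->0 3a->0 3b->4 4a->1 4b->1

Fold the examples into a partial DFA from state 0: repeatedly fix the first undefined (state, symbol) met by the shortest-then-alphabetical prefix, trying targets in increasing order and rejecting any under which an Accept and a Reject string meet in one state with the same remainder; add a state when all current targets are rejected. Accepting states are where Accept strings end.
a: 0a undefined. 0a->0: no, aba/ba meet in 0 with "ba" left. Open state 1: 0a->1.
b: 0b undefined. 0b->0: no, aab/baab meet in 1 with "ab" left. 0b->1: ok.
aa: 1a undefined. 1a->0: no, bab/a meet in 1. 1a->1: no, bab/baab meet in 1 with "b" left. Open state 2: 1a->2.
ab: 1b undefined. 1b->0: no, aba/a meet in 1. 1b->1: no, aba/ba meet in 2. 1b->2: no, bab/abb meet in 2 with "b" left. Open state 3: 1b->3.
aaa: 2a undefined. 2a->0: ok.
aab: 2b undefined. 2b->0: ok.
aba: 3a undefined. 3a->0: ok.
abb: 3b undefined. 3b->0: no, bab/abb meet in 0. 3b->1: no, abbbb/aaaa meet in 1. 3b->2: no, abbab/aaaa meet in 1. 3b->3: no, abbab/aaaa meet in 1. Open state 4: 3b->4.
abba: 4a undefined. 4a->0: no, abbab/aaaa meet in 1. 4a->1: ok.
abbb: 4b undefined. 4b->0: no, abbbb/aaaa meet in 1. 4b->1: ok.
All examples now run through 5 states with every (state, symbol) defined. Accept strings end in {0,3}, Reject strings end in {1,2,4}; accept={0,3}.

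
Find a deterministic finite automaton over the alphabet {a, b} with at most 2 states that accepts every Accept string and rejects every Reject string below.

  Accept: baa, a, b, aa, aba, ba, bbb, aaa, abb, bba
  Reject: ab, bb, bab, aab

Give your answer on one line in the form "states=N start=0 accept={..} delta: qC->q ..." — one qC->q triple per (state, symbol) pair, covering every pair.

states=2 start=0 accept={1} delta: 0a->1 0b->1 1a->1 1b->0

State merging on the prefix tree: take the shortest (then alphabetical) example prefix whose next move is undefined and point that move at state 0, else 1, else 2, ...; a target is out if some Accept/Reject pair would then sit in one state with the same input left (inseparable). If every existing state is out, open a new one.
a: 0a undefined. 0a->0: no, b/ab meet in 0 with "b" left. Open state 1: 0a->1.
b: 0b undefined. 0b->0: no, b/bb meet in 0. 0b->1: ok.
aa: 1a undefined. 1a->0: no, baa/bab meet in 1. 1a->1: ok.
ab: 1b undefined. 1b->0: ok.
All examples now run through 2 states with every (state, symbol) defined. Accept strings end in {1}, Reject strings end in {0}; accept={1}.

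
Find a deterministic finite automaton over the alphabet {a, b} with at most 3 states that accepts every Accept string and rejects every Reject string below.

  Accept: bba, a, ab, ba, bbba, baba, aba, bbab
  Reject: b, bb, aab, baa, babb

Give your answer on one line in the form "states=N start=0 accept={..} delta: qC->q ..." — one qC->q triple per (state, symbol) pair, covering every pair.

states=3 start=0 accept={1,2} delta: 0a->1 0b->0 1a->0 1b->2 2a->1 2b->0

Grow the machine one transition at a time. Run the examples from 0; the earliest place one falls off (shortest prefix, ties alphabetical) gets sent to the lowest-numbered state that keeps every Accept/Reject pair distinguishable — a pair clashes when both reach the same state with identical unread suffix — and to a fresh state only if none does.
a: 0a undefined. 0a->0: no, ab/b meet in 0 with "b" left. Open state 1: 0a->1.
b: 0b undefined. 0b->0: ok.
aa: 1a undefined. 1a->0: ok.
ab: 1b undefined. 1b->0: no, ab/b meet in 0. 1b->1: no, bba/babb meet in 1. Open state 2: 1b->2.
aba: 2a undefined. 2a->0: no, baba/b meet in 0. 2a->1: ok.
babb: 2b undefined. 2b->0: ok.
All examples now run through 3 states with every (state, symbol) defined. Accept strings end in {1,2}, Reject strings end in {0}; accept={1,2}.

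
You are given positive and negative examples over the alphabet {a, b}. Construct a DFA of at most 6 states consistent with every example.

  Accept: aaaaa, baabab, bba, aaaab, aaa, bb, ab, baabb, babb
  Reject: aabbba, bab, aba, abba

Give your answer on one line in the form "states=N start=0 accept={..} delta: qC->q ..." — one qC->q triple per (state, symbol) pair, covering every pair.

Grow the machine one transition at a time. Run the examples from 0; the earliest place one falls off (shortest prefix, ties alphabetical) gets sent to the lowest-numbered state that keeps every Accept/Reject pair distinguishable — a pair clashes when both reach the same state with identical unread suffix — and to a fresh state only if none does.
a: 0a undefined. 0a->0: no, bba/abba meet in 0 with "bba" left. Open state 1: 0a->1.
b: 0b undefined. 0b->0: no, ab/bab meet in 1 with "b" left. 0b->1: no, bba/aba meet in 1 with "ba" left. Open state 2: 0b->2.
aa: 1a undefined. 1a->0: ok.
ab: 1b undefined. 1b->0: no, aaaaa/aba meet in 1. 1b->1: ok.
ba: 2a undefined. 2a->0: no, baabab/bab meet in 2. 2a->1: no, aaaaa/bab meet in 1. 2a->2: no, bb/bab meet in 2 with "b" left. Open state 3: 2a->3.
bb: 2b undefined. 2b->0: no, bb/aba meet in 0. 2b->1: no, bba/aabbba meet in 0. 2b->2: no, bba/aabbba meet in 3. 2b->3: ok.
baa: 3a undefined. 3a->0: no, baabab/bab meet in 3 with "b" left. 3a->1: ok.
bab: 3b undefined. 3b->0: no, aaaaa/aabbba meet in 1. 3b->1: no, aaaaa/bab meet in 1. 3b->2: no, baabab/bab meet in 2. 3b->3: no, aaaaa/aabbba meet in 1. Open state 4: 3b->4.
babb: 4b undefined. 4b->0: no, babb/aba meet in 0. 4b->1: ok.
aabbba: 4a undefined. 4a->0: ok.
All examples now run through 5 states with every (state, symbol) defined. Accept strings end in {1,2,3}, Reject strings end in {0,4}; accept={1,2,3}.

states=5 start=0 accept={1,2,3} delta: 0a->1 0b->2 1a->0 1b->1 2a->3 2b->3 3a->1 3b->4 4a->0 4b->1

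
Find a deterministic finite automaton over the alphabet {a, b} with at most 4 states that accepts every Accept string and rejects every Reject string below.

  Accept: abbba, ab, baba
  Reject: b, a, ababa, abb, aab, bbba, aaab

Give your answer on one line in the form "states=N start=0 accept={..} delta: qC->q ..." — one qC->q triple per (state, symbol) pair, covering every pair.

State merging on the prefix tree: take the shortest (then alphabetical) example prefix whose next move is undefined and point that move at state 0, else 1, else 2, ...; a target is out if some Accept/Reject pair would then sit in one state with the same input left (inseparable). If every existing state is out, open a new one.
a: 0a undefined. 0a->0: no, abbba/bbba meet in 0 with "bbba" left. Open state 1: 0a->1.
b: 0b undefined. 0b->0: ok.
aa: 1a undefined. 1a->0: no, ab/aaab meet in 1 with "b" left. 1a->1: no, ab/aab meet in 1 with "b" left. Open state 2: 1a->2.
ab: 1b undefined. 1b->0: no, abbba/a meet in 1. 1b->1: no, ab/a meet in 1. 1b->2: ok.
aaa: 2a undefined. 2a->0: no, baba/b meet in 0. 2a->1: no, ab/aaab meet in 2. 2a->2: ok.
aab: 2b undefined. 2b->0: no, abbba/a meet in 1. 2b->1: no, abbba/ababa meet in 2. 2b->2: no, abbba/ababa meet in 2. Open state 3: 2b->3.
abbb: 3b undefined. 3b->0: no, abbba/a meet in 1. 3b->1: ok.
ababa: 3a undefined. 3a->0: ok.
All examples now run through 4 states with every (state, symbol) defined. Accept strings end in {2}, Reject strings end in {0,1,3}; accept={2}.

states=4 start=0 accept={2} delta: 0a->1 0b->0 1a->2 1b->2 2a->2 2b->3 3a->0 3b->1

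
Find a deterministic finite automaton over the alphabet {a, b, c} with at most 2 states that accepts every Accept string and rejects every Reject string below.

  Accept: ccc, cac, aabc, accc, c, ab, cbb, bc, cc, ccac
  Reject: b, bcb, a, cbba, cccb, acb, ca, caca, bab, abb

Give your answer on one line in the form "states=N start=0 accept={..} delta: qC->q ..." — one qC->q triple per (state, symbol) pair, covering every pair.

states=2 start=0 accept={0} delta: 0a->1 0b->1 0c->0 1a->0 1b->0 1c->0

Fold the examples into a partial DFA from state 0: repeatedly fix the first undefined (state, symbol) met by the shortest-then-alphabetical prefix, trying targets in increasing order and rejecting any under which an Accept and a Reject string meet in one state with the same remainder; add a state when all current targets are rejected. Accepting states are where Accept strings end.
a: 0a undefined. 0a->0: no, ab/b meet in 0 with "b" left. Open state 1: 0a->1.
b: 0b undefined. 0b->0: no, ab/bab meet in 1 with "b" left. 0b->1: ok.
c: 0c undefined. 0c->0: ok.
aa: 1a undefined. 1a->0: ok.
ab: 1b undefined. 1b->0: ok.
ac: 1c undefined. 1c->0: ok.
All examples now run through 2 states with every (state, symbol) defined. Accept strings end in {0}, Reject strings end in {1}; accept={0}.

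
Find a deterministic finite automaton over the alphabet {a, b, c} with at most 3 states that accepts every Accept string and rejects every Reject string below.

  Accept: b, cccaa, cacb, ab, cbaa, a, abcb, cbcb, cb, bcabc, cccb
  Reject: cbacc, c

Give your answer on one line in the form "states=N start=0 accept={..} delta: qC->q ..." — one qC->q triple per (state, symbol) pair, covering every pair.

states=3 start=0 accept={0,2} delta: 0a->0 0b->0 0c->1 1a->1 1b->2 1c->2 2a->2 2b->0 2c->0

Grow the machine one transition at a time. Run the examples from 0; the earliest place one falls off (shortest prefix, ties alphabetical) gets sent to the lowest-numbered state that keeps every Accept/Reject pair distinguishable — a pair clashes when both reach the same state with identical unread suffix — and to a fresh state only if none does.
a: 0a undefined. 0a->0: ok.
b: 0b undefined. 0b->0: ok.
c: 0c undefined. 0c->0: no, b/cbacc meet in 0. Open state 1: 0c->1.
ca: 1a undefined. 1a->0: no, bcabc/c meet in 1. 1a->1: ok.
cb: 1b undefined. 1b->0: no, bcabc/c meet in 1. 1b->1: no, cbaa/c meet in 1. Open state 2: 1b->2.
cc: 1c undefined. 1c->0: no, cccaa/c meet in 1. 1c->1: no, cccaa/c meet in 1. 1c->2: ok.
cba: 2a undefined. 2a->0: no, abcb/cbacc meet in 2. 2a->1: no, cbaa/c meet in 1. 2a->2: ok.
cbc: 2c undefined. 2c->0: ok.
cacb: 2b undefined. 2b->0: ok.
All examples now run through 3 states with every (state, symbol) defined. Accept strings end in {0,2}, Reject strings end in {1}; accept={0,2}.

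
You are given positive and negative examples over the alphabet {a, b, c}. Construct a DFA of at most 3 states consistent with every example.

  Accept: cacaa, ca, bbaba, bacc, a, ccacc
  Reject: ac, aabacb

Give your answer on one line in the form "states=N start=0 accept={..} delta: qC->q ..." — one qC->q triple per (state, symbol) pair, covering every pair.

states=2 start=0 accept={0} delta: 0a->0 0b->0 0c->1 1a->0 1b->1 1c->0

State merging on the prefix tree: take the shortest (then alphabetical) example prefix whose next move is undefined and point that move at state 0, else 1, else 2, ...; a target is out if some Accept/Reject pair would then sit in one state with the same input left (inseparable). If every existing state is out, open a new one.
a: 0a undefined. 0a->0: ok.
b: 0b undefined. 0b->0: ok.
c: 0c undefined. 0c->0: no, cacaa/ac meet in 0. Open state 1: 0c->1.
ca: 1a undefined. 1a->0: ok.
cc: 1c undefined. 1c->0: ok.
aabacb: 1b undefined. 1b->0: no, cacaa/aabacb meet in 0. 1b->1: ok.
All examples now run through 2 states with every (state, symbol) defined. Accept strings end in {0}, Reject strings end in {1}; accept={0}.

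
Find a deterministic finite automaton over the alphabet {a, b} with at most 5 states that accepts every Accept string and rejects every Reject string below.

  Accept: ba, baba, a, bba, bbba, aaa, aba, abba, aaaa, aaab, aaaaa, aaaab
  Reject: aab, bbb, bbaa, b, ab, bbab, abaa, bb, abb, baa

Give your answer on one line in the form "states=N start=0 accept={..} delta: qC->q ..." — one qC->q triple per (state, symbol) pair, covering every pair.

Grow the machine one transition at a time. Run the examples from 0; the earliest place one falls off (shortest prefix, ties alphabetical) gets sent to the lowest-numbered state that keeps every Accept/Reject pair distinguishable — a pair clashes when both reach the same state with identical unread suffix — and to a fresh state only if none does.
a: 0a undefined. 0a->0: no, aaab/aab meet in 0 with "b" left. Open state 1: 0a->1.
b: 0b undefined. 0b->0: ok.
aa: 1a undefined. 1a->0: no, aaaa/aab meet in 0. 1a->1: no, ba/bbaa meet in 1. Open state 2: 1a->2.
ab: 1b undefined. 1b->0: ok.
aaa: 2a undefined. 2a->0: no, aaa/bbb meet in 0. 2a->1: no, aaaa/bbaa meet in 2. 2a->2: no, aaa/bbaa meet in 2. Open state 3: 2a->3.
aab: 2b undefined. 2b->0: ok.
aaaa: 3a undefined. 3a->0: no, aaaa/aab meet in 0. 3a->1: no, aaaaa/bbaa meet in 2. 3a->2: no, aaaa/bbaa meet in 2. 3a->3: ok.
aaab: 3b undefined. 3b->0: no, aaab/aab meet in 0. 3b->1: ok.
All examples now run through 4 states with every (state, symbol) defined. Accept strings end in {1,3}, Reject strings end in {0,2}; accept={1,3}.

states=4 start=0 accept={1,3} delta: 0a->1 0b->0 1a->2 1b->0 2a->3 2b->0 3a->3 3b->1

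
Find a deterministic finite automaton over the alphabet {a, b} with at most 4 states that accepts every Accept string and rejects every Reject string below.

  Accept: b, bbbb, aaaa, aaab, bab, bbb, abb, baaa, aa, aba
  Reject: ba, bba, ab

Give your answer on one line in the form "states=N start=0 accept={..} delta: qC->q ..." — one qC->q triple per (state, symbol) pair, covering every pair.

Fold the examples into a partial DFA from state 0: repeatedly fix the first undefined (state, symbol) met by the shortest-then-alphabetical prefix, trying targets in increasing order and rejecting any under which an Accept and a Reject string meet in one state with the same remainder; add a state when all current targets are rejected. Accepting states are where Accept strings end.
a: 0a undefined. 0a->0: no, b/ab meet in 0 with "b" left. Open state 1: 0a->1.
b: 0b undefined. 0b->0: no, bab/ab meet in 1 with "b" left. 0b->1: no, aa/ba meet in 1 with "a" left. Open state 2: 0b->2.
aa: 1a undefined. 1a->0: no, aaab/ab meet in 1 with "b" left. 1a->1: no, aaab/ab meet in 1 with "b" left. 1a->2: ok.
ab: 1b undefined. 1b->0: ok.
ba: 2a undefined. 2a->0: ok.
bb: 2b undefined. 2b->0: no, bbbb/ba meet in 0. 2b->1: no, b/bba meet in 2. 2b->2: ok.
All examples now run through 3 states with every (state, symbol) defined. Accept strings end in {1,2}, Reject strings end in {0}; accept={1,2}.

states=3 start=0 accept={1,2} delta: 0a->1 0b->2 1a->2 1b->0 2a->0 2b->2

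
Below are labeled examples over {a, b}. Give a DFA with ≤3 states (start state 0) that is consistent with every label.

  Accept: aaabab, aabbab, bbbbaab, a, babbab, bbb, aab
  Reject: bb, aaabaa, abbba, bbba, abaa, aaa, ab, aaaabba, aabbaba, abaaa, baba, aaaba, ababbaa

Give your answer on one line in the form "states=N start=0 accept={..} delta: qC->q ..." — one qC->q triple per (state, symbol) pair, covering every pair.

states=3 start=0 accept={1} delta: 0a->1 0b->1 1a->2 1b->2 2a->2 2b->1

Grow the machine one transition at a time. Run the examples from 0; the earliest place one falls off (shortest prefix, ties alphabetical) gets sent to the lowest-numbered state that keeps every Accept/Reject pair distinguishable — a pair clashes when both reach the same state with identical unread suffix — and to a fresh state only if none does.
a: 0a undefined. 0a->0: no, a/aaa meet in 0. Open state 1: 0a->1.
b: 0b undefined. 0b->0: no, a/bbba meet in 1. 0b->1: ok.
aa: 1a undefined. 1a->0: no, a/aaa meet in 1. 1a->1: no, a/aaa meet in 1. Open state 2: 1a->2.
ab: 1b undefined. 1b->0: no, a/abbba meet in 1. 1b->1: no, a/bb meet in 1. 1b->2: ok.
aaa: 2a undefined. 2a->0: no, a/abaa meet in 1. 2a->1: no, aaabab/bb meet in 2. 2a->2: ok.
aab: 2b undefined. 2b->0: no, aaabab/bb meet in 2. 2b->1: ok.
All examples now run through 3 states with every (state, symbol) defined. Accept strings end in {1}, Reject strings end in {2}; accept={1}.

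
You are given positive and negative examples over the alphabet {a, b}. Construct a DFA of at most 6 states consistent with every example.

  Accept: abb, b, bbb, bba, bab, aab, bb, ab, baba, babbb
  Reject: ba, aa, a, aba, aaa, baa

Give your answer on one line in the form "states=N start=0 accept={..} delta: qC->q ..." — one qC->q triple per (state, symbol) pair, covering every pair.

states=4 start=0 accept={1,3} delta: 0a->0 0b->1 1a->2 1b->3 2a->0 2b->3 3a->1 3b->1

State merging on the prefix tree: take the shortest (then alphabetical) example prefix whose next move is undefined and point that move at state 0, else 1, else 2, ...; a target is out if some Accept/Reject pair would then sit in one state with the same input left (inseparable). If every existing state is out, open a new one.
a: 0a undefined. 0a->0: ok.
b: 0b undefined. 0b->0: no, abb/ba meet in 0. Open state 1: 0b->1.
ba: 1a undefined. 1a->0: no, baba/ba meet in 0. 1a->1: no, b/ba meet in 1. Open state 2: 1a->2.
bb: 1b undefined. 1b->0: no, abb/aa meet in 0. 1b->1: no, bba/ba meet in 2. 1b->2: no, abb/ba meet in 2. Open state 3: 1b->3.
baa: 2a undefined. 2a->0: ok.
bab: 2b undefined. 2b->0: no, bab/aa meet in 0. 2b->1: no, baba/ba meet in 2. 2b->2: no, bab/ba meet in 2. 2b->3: ok.
bba: 3a undefined. 3a->0: no, bba/aa meet in 0. 3a->1: ok.
bbb: 3b undefined. 3b->0: no, bbb/aa meet in 0. 3b->1: ok.
All examples now run through 4 states with every (state, symbol) defined. Accept strings end in {1,3}, Reject strings end in {0,2}; accept={1,3}.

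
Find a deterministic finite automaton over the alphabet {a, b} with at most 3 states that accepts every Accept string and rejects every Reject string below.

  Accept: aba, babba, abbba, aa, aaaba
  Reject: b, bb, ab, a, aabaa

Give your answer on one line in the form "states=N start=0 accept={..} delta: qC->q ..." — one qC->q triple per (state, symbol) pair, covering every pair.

states=3 start=0 accept={2} delta: 0a->1 0b->0 1a->2 1b->1 2a->1 2b->1

State merging on the prefix tree: take the shortest (then alphabetical) example prefix whose next move is undefined and point that move at state 0, else 1, else 2, ...; a target is out if some Accept/Reject pair would then sit in one state with the same input left (inseparable). If every existing state is out, open a new one.
a: 0a undefined. 0a->0: no, aa/a meet in 0. Open state 1: 0a->1.
b: 0b undefined. 0b->0: ok.
aa: 1a undefined. 1a->0: no, aa/b meet in 0. 1a->1: no, aa/a meet in 1. Open state 2: 1a->2.
ab: 1b undefined. 1b->0: no, aba/a meet in 1. 1b->1: ok.
aaa: 2a undefined. 2a->0: no, aaaba/ab meet in 1. 2a->1: ok.
aab: 2b undefined. 2b->0: no, aba/aabaa meet in 2. 2b->1: ok.
All examples now run through 3 states with every (state, symbol) defined. Accept strings end in {2}, Reject strings end in {0,1}; accept={2}.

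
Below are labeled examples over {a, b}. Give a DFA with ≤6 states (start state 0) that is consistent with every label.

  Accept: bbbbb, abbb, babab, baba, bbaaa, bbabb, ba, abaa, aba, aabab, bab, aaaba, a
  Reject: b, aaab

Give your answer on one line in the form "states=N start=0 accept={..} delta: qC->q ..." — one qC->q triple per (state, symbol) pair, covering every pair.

states=3 start=0 accept={0,2} delta: 0a->0 0b->1 1a->2 1b->2 2a->2 2b->2

Grow the machine one transition at a time. Run the examples from 0; the earliest place one falls off (shortest prefix, ties alphabetical) gets sent to the lowest-numbered state that keeps every Accept/Reject pair distinguishable — a pair clashes when both reach the same state with identical unread suffix — and to a fresh state only if none does.
a: 0a undefined. 0a->0: ok.
b: 0b undefined. 0b->0: no, bbbbb/b meet in 0. Open state 1: 0b->1.
ba: 1a undefined. 1a->0: no, babab/b meet in 1. 1a->1: no, ba/b meet in 1. Open state 2: 1a->2.
bb: 1b undefined. 1b->0: no, bbbbb/b meet in 1. 1b->1: no, bbbbb/b meet in 1. 1b->2: ok.
bab: 2b undefined. 2b->0: no, babab/b meet in 1. 2b->1: no, bbbbb/b meet in 1. 2b->2: ok.
bba: 2a undefined. 2a->0: no, babab/b meet in 1. 2a->1: no, baba/b meet in 1. 2a->2: ok.
All examples now run through 3 states with every (state, symbol) defined. Accept strings end in {0,2}, Reject strings end in {1}; accept={0,2}.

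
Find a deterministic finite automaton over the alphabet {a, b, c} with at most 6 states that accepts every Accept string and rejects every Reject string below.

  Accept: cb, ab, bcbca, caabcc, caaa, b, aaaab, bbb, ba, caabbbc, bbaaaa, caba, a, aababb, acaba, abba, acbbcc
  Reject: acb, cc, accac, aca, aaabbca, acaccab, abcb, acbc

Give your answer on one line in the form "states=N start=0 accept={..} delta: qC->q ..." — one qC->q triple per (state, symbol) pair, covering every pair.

Grow the machine one transition at a time. Run the examples from 0; the earliest place one falls off (shortest prefix, ties alphabetical) gets sent to the lowest-numbered state that keeps every Accept/Reject pair distinguishable — a pair clashes when both reach the same state with identical unread suffix — and to a fresh state only if none does.
a: 0a undefined. 0a->0: no, cb/acb meet in 0 with "cb" left. Open state 1: 0a->1.
b: 0b undefined. 0b->0: ok.
c: 0c undefined. 0c->0: no, cb/cc meet in 0. 0c->1: ok.
aa: 1a undefined. 1a->0: ok.
ab: 1b undefined. 1b->0: no, cb/aaabbca meet in 0. 1b->1: no, bcbca/aca meet in 1 with "ca" left. Open state 2: 1b->2.
ac: 1c undefined. 1c->0: no, caaa/acb meet in 0. 1c->1: no, cb/acb meet in 2. 1c->2: no, cb/cc meet in 2. Open state 3: 1c->3.
abb: 2b undefined. 2b->0: no, caaa/aaabbca meet in 0. 2b->1: ok.
abc: 2c undefined. 2c->0: no, caaa/abcb meet in 0. 2c->1: no, cb/abcb meet in 2. 2c->2: no, ba/abcb meet in 1. 2c->3: no, bcbca/aca meet in 3 with "a" left. Open state 4: 2c->4.
aca: 3a undefined. 3a->0: no, caaa/aca meet in 0. 3a->1: no, ba/aca meet in 1. 3a->2: no, cb/aca meet in 2. 3a->3: ok.
acb: 3b undefined. 3b->0: no, caaa/acb meet in 0. 3b->1: no, ba/acb meet in 1. 3b->2: no, cb/acb meet in 2. 3b->3: no, acaba/acb meet in 3. 3b->4: no, caabcc/acbc meet in 4 with "c" left. Open state 5: 3b->5.
acc: 3c undefined. 3c->0: no, caaa/acaccab meet in 0. 3c->1: no, ba/accac meet in 1. 3c->2: ok.
abcb: 4b undefined. 4b->0: no, caaa/abcb meet in 0. 4b->1: no, ba/abcb meet in 1. 4b->2: no, cb/abcb meet in 2. 4b->3: ok.
acbb: 5b undefined. 5b->0: no, acbbcc/cc meet in 3. 5b->1: ok.
acbc: 5c undefined. 5c->0: no, caaa/acbc meet in 0. 5c->1: no, ba/acbc meet in 1. 5c->2: no, cb/acbc meet in 2. 5c->3: ok.
acca: 2a undefined. 2a->0: no, ba/accac meet in 1. 2a->1: ok.
acaba: 5a undefined. 5a->0: ok.
bcbca: 4a undefined. 4a->0: no, bcbca/acaccab meet in 0. 4a->1: no, cb/acaccab meet in 2. 4a->2: no, ba/acaccab meet in 1. 4a->3: no, bcbca/cc meet in 3. 4a->4: ok.
caabcc: 4c undefined. 4c->0: ok.
All examples now run through 6 states with every (state, symbol) defined. Accept strings end in {0,1,2,4}, Reject strings end in {3,5}; accept={0,1,2,4}.

states=6 start=0 accept={0,1,2,4} delta: 0a->1 0b->0 0c->1 1a->0 1b->2 1c->3 2a->1 2b->1 2c->4 3a->3 3b->5 3c->2 4a->4 4b->3 4c->0 5a->0 5b->1 5c->3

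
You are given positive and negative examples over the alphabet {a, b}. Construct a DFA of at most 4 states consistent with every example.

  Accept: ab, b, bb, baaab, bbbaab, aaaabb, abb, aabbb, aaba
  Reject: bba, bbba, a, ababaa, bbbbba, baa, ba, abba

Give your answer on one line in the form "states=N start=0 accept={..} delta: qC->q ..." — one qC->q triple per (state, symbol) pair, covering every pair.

states=3 start=0 accept={0,2} delta: 0a->1 0b->0 1a->1 1b->2 2a->0 2b->0

State merging on the prefix tree: take the shortest (then alphabetical) example prefix whose next move is undefined and point that move at state 0, else 1, else 2, ...; a target is out if some Accept/Reject pair would then sit in one state with the same input left (inseparable). If every existing state is out, open a new one.
a: 0a undefined. 0a->0: no, aaba/ba meet in 0 with "ba" left. Open state 1: 0a->1.
b: 0b undefined. 0b->0: ok.
aa: 1a undefined. 1a->0: no, b/baa meet in 0. 1a->1: ok.
ab: 1b undefined. 1b->0: no, aaba/bba meet in 1. 1b->1: no, ab/bba meet in 1. Open state 2: 1b->2.
aba: 2a undefined. 2a->0: ok.
abb: 2b undefined. 2b->0: ok.
All examples now run through 3 states with every (state, symbol) defined. Accept strings end in {0,2}, Reject strings end in {1}; accept={0,2}.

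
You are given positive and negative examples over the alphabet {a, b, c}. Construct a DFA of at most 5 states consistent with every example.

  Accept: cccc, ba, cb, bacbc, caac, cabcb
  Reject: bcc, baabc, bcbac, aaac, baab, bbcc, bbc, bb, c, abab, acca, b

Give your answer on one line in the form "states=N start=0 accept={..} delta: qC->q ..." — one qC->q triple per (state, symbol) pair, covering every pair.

states=4 start=0 accept={0,3} delta: 0a->0 0b->1 0c->2 1a->0 1b->1 1c->1 2a->2 2b->3 2c->3 3a->1 3b->0 3c->3

State merging on the prefix tree: take the shortest (then alphabetical) example prefix whose next move is undefined and point that move at state 0, else 1, else 2, ...; a target is out if some Accept/Reject pair would then sit in one state with the same input left (inseparable). If every existing state is out, open a new one.
a: 0a undefined. 0a->0: ok.
b: 0b undefined. 0b->0: no, ba/baab meet in 0. Open state 1: 0b->1.
c: 0c undefined. 0c->0: no, cccc/aaac meet in 0. 0c->1: no, cb/bb meet in 1 with "b" left. Open state 2: 0c->2.
ba: 1a undefined. 1a->0: ok.
bb: 1b undefined. 1b->0: no, ba/bb meet in 0. 1b->1: ok.
bc: 1c undefined. 1c->0: no, ba/baabc meet in 0. 1c->1: ok.
ca: 2a undefined. 2a->0: no, caac/bcbac meet in 2. 2a->1: no, caac/bcbac meet in 2. 2a->2: ok.
cb: 2b undefined. 2b->0: no, bacbc/bcbac meet in 2. 2b->1: no, cb/bcc meet in 1. 2b->2: no, cb/bcbac meet in 2. Open state 3: 2b->3.
cc: 2c undefined. 2c->0: no, cccc/acca meet in 0. 2c->1: no, cccc/bcc meet in 1. 2c->2: no, cccc/bcbac meet in 2. 2c->3: ok.
ccc: 3c undefined. 3c->0: no, cccc/bcbac meet in 2. 3c->1: no, cccc/bcc meet in 1. 3c->2: no, bacbc/bcbac meet in 2. 3c->3: ok.
acca: 3a undefined. 3a->0: no, ba/acca meet in 0. 3a->1: ok.
cabcb: 3b undefined. 3b->0: ok.
All examples now run through 4 states with every (state, symbol) defined. Accept strings end in {0,3}, Reject strings end in {1,2}; accept={0,3}.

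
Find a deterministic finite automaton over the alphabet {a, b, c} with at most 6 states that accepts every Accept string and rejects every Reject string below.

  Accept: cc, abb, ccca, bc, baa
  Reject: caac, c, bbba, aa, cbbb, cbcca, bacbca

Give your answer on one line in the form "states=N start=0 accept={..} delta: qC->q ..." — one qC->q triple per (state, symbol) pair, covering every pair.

states=4 start=0 accept={2} delta: 0a->0 0b->1 0c->1 1a->2 1b->2 1c->2 2a->2 2b->0 2c->3 3a->2 3b->3 3c->0

Fold the examples into a partial DFA from state 0: repeatedly fix the first undefined (state, symbol) met by the shortest-then-alphabetical prefix, trying targets in increasing order and rejecting any under which an Accept and a Reject string meet in one state with the same remainder; add a state when all current targets are rejected. Accepting states are where Accept strings end.
a: 0a undefined. 0a->0: ok.
b: 0b undefined. 0b->0: no, abb/bbba meet in 0. Open state 1: 0b->1.
c: 0c undefined. 0c->0: no, cc/caac meet in 0. 0c->1: ok.
ba: 1a undefined. 1a->0: no, baa/aa meet in 0. 1a->1: no, cc/caac meet in 1 with "c" left. Open state 2: 1a->2.
bb: 1b undefined. 1b->0: no, abb/aa meet in 0. 1b->1: no, abb/c meet in 1. 1b->2: ok.
bc: 1c undefined. 1c->0: no, cc/aa meet in 0. 1c->1: no, cc/c meet in 1. 1c->2: ok.
baa: 2a undefined. 2a->0: no, baa/aa meet in 0. 2a->1: no, cc/caac meet in 2. 2a->2: ok.
bac: 2c undefined. 2c->0: no, cc/cbcca meet in 2. 2c->1: no, cc/cbcca meet in 2. 2c->2: no, cc/caac meet in 2. Open state 3: 2c->3.
bbb: 2b undefined. 2b->0: ok.
bacb: 3b undefined. 3b->0: no, cc/bacbca meet in 2. 3b->1: no, cc/bacbca meet in 2. 3b->2: no, ccca/bacbca meet in 3 with "a" left. 3b->3: ok.
cbcc: 3c undefined. 3c->0: ok.
ccca: 3a undefined. 3a->0: no, ccca/bbba meet in 0. 3a->1: no, ccca/c meet in 1. 3a->2: ok.
All examples now run through 4 states with every (state, symbol) defined. Accept strings end in {2}, Reject strings end in {0,1,3}; accept={2}.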